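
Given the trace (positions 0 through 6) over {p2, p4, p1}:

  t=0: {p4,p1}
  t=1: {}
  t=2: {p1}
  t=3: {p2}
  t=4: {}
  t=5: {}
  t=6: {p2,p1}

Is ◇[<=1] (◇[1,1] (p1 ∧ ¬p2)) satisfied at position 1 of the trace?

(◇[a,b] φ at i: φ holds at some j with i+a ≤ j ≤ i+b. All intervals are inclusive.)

Holds

Check ◇[1,1] (p1 ∧ ¬p2) at each j in [1,2]:
  j=1: holds (witness at 2)
  j=2: fails (none in [3,3])
Found at j=1 → formula holds.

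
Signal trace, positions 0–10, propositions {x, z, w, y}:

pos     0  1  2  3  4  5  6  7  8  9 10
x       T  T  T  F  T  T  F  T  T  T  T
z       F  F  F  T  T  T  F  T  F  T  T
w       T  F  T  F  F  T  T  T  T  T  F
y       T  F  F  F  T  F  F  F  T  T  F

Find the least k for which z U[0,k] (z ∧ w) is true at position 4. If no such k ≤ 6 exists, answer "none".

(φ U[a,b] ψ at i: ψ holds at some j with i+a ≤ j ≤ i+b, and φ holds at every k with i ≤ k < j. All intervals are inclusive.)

Need earliest j ≥ 4 with (z ∧ w), and z at every k in [4,j-1].
  j=4: rhs fails.
  j=5: rhs holds; lhs holds on [4,4]. k = 1.

1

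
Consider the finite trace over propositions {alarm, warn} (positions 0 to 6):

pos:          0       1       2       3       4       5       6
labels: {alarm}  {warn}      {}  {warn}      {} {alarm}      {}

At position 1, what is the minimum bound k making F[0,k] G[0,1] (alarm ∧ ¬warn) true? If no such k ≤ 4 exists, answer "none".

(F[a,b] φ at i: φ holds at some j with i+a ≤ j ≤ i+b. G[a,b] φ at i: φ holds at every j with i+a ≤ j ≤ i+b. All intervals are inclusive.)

Scan j = 1,2,… for G[0,1] (alarm ∧ ¬warn):
  j=1: fails
  j=2: fails
  j=3: fails
  j=4: fails
  j=5: fails
No j in [1,5] satisfies it → none.

none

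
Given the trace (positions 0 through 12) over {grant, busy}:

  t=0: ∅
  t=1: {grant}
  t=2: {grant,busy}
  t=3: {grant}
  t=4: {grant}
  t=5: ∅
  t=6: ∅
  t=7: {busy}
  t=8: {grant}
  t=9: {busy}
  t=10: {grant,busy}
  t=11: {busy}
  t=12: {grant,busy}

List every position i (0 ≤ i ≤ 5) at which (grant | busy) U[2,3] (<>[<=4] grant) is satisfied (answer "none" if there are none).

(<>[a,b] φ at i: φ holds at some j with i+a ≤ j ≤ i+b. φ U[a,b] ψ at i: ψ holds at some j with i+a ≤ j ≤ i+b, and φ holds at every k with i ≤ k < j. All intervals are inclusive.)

1, 2, 3

Evaluate at each i in [0,5]:
  i=0: ✗ (lhs fails at k=0 before rhs at j=2)
  i=1: ✓ (rhs at j=3; lhs holds on [1,2])
  i=2: ✓ (rhs at j=4; lhs holds on [2,3])
  i=3: ✓ (rhs at j=5; lhs holds on [3,4])
  i=4: ✗ (lhs fails at k=5 before rhs at j=6)
  i=5: ✗ (lhs fails at k=5 before rhs at j=7)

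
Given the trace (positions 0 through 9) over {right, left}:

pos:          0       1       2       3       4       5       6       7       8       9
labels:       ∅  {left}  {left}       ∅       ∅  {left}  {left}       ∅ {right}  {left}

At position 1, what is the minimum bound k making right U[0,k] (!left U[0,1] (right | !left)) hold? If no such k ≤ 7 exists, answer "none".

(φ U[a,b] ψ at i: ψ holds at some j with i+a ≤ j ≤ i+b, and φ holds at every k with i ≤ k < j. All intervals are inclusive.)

none

Need earliest j ≥ 1 with (!left U[0,1] (right | !left)), and right at every k in [1,j-1].
  j=1: rhs fails.
  j=2: rhs fails.
  j=3: rhs holds but lhs fails at k=1.
  j=4: rhs holds but lhs fails at k=1.
  j=5: rhs fails.
  j=6: rhs fails.
  j=7: rhs holds but lhs fails at k=1.
  j=8: rhs holds but lhs fails at k=1.
No witness within the range → none.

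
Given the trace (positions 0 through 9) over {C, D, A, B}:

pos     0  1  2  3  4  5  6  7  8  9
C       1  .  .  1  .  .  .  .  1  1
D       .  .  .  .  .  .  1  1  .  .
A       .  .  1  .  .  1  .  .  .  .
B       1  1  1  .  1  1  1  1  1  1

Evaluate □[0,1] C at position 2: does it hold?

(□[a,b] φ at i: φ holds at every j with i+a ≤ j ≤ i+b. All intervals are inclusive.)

False

Check C at every j in [2,3]:
  j=2: false
  j=3: true
Fails at j=2 → formula fails.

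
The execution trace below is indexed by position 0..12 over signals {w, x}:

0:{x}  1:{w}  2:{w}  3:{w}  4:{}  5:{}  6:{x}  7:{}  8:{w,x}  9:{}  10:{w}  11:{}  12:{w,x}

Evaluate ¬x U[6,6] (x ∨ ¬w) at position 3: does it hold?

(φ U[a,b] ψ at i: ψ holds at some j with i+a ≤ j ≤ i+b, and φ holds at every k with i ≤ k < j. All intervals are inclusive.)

False

Need some j in [9,9] with (x ∨ ¬w), and ¬x at every k in [3,j-1].
  j=9: (x ∨ ¬w) holds, but ¬x fails at k=6 → not this j.
No j in the window works → until fails.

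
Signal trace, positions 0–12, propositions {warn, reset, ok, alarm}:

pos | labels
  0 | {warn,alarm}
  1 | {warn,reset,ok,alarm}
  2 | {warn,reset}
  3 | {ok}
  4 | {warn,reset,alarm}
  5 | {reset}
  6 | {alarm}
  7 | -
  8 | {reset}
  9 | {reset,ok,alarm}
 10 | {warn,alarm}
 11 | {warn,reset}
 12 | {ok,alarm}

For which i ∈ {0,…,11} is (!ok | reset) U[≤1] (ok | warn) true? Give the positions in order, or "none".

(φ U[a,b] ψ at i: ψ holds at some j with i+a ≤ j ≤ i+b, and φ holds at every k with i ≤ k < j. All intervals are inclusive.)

Evaluate at each i in [0,11]:
  i=0: ✓ (rhs at j=0)
  i=1: ✓ (rhs at j=1)
  i=2: ✓ (rhs at j=2)
  i=3: ✓ (rhs at j=3)
  i=4: ✓ (rhs at j=4)
  i=5: ✗ (no rhs in [5,6])
  i=6: ✗ (no rhs in [6,7])
  i=7: ✗ (no rhs in [7,8])
  i=8: ✓ (rhs at j=9; lhs holds on [8,8])
  i=9: ✓ (rhs at j=9)
  i=10: ✓ (rhs at j=10)
  i=11: ✓ (rhs at j=11)

0, 1, 2, 3, 4, 8, 9, 10, 11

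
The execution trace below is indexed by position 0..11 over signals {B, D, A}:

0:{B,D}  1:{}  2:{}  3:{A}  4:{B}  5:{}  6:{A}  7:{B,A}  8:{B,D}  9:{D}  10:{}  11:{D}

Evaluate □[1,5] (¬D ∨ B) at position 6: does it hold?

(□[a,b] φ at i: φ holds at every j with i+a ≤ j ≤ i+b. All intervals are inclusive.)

No

Check (¬D ∨ B) at every j in [7,11]:
  j=7: true
  j=8: true
  j=9: false
  j=10: true
  j=11: false
Fails at j=9 → formula fails.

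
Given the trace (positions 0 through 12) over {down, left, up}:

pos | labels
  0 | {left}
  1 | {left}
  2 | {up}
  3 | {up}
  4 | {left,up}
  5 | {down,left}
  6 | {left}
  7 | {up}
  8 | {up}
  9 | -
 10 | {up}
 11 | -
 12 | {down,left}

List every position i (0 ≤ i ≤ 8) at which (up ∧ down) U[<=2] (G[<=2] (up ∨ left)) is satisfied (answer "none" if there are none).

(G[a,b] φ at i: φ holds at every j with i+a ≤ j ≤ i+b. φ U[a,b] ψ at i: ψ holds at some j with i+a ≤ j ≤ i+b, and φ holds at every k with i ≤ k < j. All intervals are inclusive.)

0, 1, 2, 3, 4, 5, 6

Evaluate at each i in [0,8]:
  i=0: ✓ (rhs at j=0)
  i=1: ✓ (rhs at j=1)
  i=2: ✓ (rhs at j=2)
  i=3: ✓ (rhs at j=3)
  i=4: ✓ (rhs at j=4)
  i=5: ✓ (rhs at j=5)
  i=6: ✓ (rhs at j=6)
  i=7: ✗ (no rhs in [7,9])
  i=8: ✗ (no rhs in [8,10])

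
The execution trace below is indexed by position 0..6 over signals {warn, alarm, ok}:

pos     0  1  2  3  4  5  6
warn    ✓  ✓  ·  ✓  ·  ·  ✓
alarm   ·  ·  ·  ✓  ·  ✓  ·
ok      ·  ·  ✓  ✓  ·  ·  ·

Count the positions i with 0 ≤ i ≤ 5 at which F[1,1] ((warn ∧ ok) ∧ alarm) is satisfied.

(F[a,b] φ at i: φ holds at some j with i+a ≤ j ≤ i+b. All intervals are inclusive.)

Evaluate at each i in [0,5]:
  i=0: ✗ (none in [1,1])
  i=1: ✗ (none in [2,2])
  i=2: ✓ (witness j=3)
  i=3: ✗ (none in [4,4])
  i=4: ✗ (none in [5,5])
  i=5: ✗ (none in [6,6])
Positions where it holds: {2} → 1.

1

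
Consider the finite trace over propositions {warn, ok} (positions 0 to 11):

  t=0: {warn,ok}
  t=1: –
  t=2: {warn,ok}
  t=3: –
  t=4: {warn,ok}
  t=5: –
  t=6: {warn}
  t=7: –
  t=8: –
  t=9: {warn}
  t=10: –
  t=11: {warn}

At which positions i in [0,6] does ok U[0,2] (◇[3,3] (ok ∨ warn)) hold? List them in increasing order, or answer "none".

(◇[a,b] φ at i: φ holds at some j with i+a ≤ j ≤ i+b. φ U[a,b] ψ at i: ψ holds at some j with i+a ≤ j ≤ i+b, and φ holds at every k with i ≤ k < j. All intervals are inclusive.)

Evaluate at each i in [0,6]:
  i=0: ✓ (rhs at j=1; lhs holds on [0,0])
  i=1: ✓ (rhs at j=1)
  i=2: ✓ (rhs at j=3; lhs holds on [2,2])
  i=3: ✓ (rhs at j=3)
  i=4: ✗ (lhs fails at k=5 before rhs at j=6)
  i=5: ✗ (lhs fails at k=5 before rhs at j=6)
  i=6: ✓ (rhs at j=6)

0, 1, 2, 3, 6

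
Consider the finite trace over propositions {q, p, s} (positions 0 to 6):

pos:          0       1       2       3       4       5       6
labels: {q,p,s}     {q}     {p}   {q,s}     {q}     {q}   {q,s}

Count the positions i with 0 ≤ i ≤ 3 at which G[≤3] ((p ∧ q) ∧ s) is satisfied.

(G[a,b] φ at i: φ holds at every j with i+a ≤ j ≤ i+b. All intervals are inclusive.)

0

Evaluate at each i in [0,3]:
  i=0: ✗ (fails at j=1)
  i=1: ✗ (fails at j=1)
  i=2: ✗ (fails at j=2)
  i=3: ✗ (fails at j=3)
Positions where it holds: {} → 0.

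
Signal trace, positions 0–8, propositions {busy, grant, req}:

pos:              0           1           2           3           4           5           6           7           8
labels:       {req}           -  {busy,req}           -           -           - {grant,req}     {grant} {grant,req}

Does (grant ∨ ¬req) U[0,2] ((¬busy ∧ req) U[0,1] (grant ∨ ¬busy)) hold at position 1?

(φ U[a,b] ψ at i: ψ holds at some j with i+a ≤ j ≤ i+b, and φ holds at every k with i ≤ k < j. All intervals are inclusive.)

True

Need some j in [1,3] with ((¬busy ∧ req) U[0,1] (grant ∨ ¬busy)), and (grant ∨ ¬req) at every k in [1,j-1].
  j=1: ((¬busy ∧ req) U[0,1] (grant ∨ ¬busy)) holds; no prefix to check → satisfied.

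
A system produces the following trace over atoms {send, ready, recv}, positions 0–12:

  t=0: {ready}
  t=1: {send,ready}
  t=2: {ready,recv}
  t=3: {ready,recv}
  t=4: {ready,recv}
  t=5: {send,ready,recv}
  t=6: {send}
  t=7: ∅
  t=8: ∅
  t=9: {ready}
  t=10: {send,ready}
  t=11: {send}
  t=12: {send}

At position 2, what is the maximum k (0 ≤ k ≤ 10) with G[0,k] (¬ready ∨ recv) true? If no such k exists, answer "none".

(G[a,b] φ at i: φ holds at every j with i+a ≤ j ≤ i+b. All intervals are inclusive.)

(¬ready ∨ recv) must hold from j=2 onward; find where it first fails.
  j=2: holds
  j=3: holds
  j=4: holds
  j=5: holds
  j=6: holds
  j=7: holds
  j=8: holds
  j=9: fails
Holds on [2,8], so largest k = 6.

6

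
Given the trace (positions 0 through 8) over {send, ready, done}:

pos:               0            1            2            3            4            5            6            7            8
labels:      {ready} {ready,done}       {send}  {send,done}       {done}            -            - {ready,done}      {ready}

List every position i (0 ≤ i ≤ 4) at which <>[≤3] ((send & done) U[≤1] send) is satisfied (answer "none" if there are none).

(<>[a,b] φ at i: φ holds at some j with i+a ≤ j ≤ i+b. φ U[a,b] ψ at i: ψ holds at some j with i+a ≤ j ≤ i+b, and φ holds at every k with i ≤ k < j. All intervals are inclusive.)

0, 1, 2, 3

Evaluate at each i in [0,4]:
  i=0: ✓ (witness j=2)
  i=1: ✓ (witness j=2)
  i=2: ✓ (witness j=2)
  i=3: ✓ (witness j=3)
  i=4: ✗ (none in [4,7])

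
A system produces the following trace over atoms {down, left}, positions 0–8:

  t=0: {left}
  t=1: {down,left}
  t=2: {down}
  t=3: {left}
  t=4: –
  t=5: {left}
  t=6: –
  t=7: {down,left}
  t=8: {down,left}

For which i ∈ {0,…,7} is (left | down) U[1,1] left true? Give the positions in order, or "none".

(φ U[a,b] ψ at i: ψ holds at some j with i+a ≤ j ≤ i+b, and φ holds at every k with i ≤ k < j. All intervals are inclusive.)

Evaluate at each i in [0,7]:
  i=0: ✓ (rhs at j=1; lhs holds on [0,0])
  i=1: ✗ (no rhs in [2,2])
  i=2: ✓ (rhs at j=3; lhs holds on [2,2])
  i=3: ✗ (no rhs in [4,4])
  i=4: ✗ (lhs fails at k=4 before rhs at j=5)
  i=5: ✗ (no rhs in [6,6])
  i=6: ✗ (lhs fails at k=6 before rhs at j=7)
  i=7: ✓ (rhs at j=8; lhs holds on [7,7])

0, 2, 7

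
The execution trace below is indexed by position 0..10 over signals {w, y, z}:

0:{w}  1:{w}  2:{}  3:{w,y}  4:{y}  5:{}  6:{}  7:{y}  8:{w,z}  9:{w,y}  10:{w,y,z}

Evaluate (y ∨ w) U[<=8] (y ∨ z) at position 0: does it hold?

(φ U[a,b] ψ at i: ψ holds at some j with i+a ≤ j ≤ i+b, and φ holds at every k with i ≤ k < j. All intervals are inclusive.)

Need some j in [0,8] with (y ∨ z), and (y ∨ w) at every k in [0,j-1].
  j=0: (y ∨ z) false.
  j=1: (y ∨ z) false.
  j=2: (y ∨ z) false.
  j=3: (y ∨ z) holds, but (y ∨ w) fails at k=2 → not this j.
  j=4: (y ∨ z) holds, but (y ∨ w) fails at k=2 → not this j.
  j=5: (y ∨ z) false.
  j=6: (y ∨ z) false.
  j=7: (y ∨ z) holds, but (y ∨ w) fails at k=2 → not this j.
  j=8: (y ∨ z) holds, but (y ∨ w) fails at k=2 → not this j.
No j in the window works → until fails.

No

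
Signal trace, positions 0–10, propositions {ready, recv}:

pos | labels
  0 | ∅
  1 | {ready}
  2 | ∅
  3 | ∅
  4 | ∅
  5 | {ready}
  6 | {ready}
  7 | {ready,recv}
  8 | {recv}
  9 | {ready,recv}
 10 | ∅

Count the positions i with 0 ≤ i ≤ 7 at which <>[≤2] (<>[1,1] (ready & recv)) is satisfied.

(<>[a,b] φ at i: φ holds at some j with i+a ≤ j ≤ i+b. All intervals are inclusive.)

Evaluate at each i in [0,7]:
  i=0: ✗ (none in [0,2])
  i=1: ✗ (none in [1,3])
  i=2: ✗ (none in [2,4])
  i=3: ✗ (none in [3,5])
  i=4: ✓ (witness j=6)
  i=5: ✓ (witness j=6)
  i=6: ✓ (witness j=6)
  i=7: ✓ (witness j=8)
Positions where it holds: {4, 5, 6, 7} → 4.

4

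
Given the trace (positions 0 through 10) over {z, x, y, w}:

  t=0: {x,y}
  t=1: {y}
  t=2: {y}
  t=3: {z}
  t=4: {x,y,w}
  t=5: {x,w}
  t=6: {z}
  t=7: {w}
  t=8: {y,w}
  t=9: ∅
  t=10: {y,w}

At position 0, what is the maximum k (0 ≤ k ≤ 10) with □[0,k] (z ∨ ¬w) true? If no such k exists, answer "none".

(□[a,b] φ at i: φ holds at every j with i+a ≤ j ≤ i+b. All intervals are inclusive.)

3

(z ∨ ¬w) must hold from j=0 onward; find where it first fails.
  j=0: holds
  j=1: holds
  j=2: holds
  j=3: holds
  j=4: fails
Holds on [0,3], so largest k = 3.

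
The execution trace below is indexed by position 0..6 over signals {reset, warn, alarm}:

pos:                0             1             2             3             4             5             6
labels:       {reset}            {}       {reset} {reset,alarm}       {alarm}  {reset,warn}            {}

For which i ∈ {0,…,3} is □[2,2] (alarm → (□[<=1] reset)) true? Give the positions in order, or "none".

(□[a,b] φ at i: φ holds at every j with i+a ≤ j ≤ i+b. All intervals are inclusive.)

0, 3

Evaluate at each i in [0,3]:
  i=0: ✓ (all of [2,2])
  i=1: ✗ (fails at j=3)
  i=2: ✗ (fails at j=4)
  i=3: ✓ (all of [5,5])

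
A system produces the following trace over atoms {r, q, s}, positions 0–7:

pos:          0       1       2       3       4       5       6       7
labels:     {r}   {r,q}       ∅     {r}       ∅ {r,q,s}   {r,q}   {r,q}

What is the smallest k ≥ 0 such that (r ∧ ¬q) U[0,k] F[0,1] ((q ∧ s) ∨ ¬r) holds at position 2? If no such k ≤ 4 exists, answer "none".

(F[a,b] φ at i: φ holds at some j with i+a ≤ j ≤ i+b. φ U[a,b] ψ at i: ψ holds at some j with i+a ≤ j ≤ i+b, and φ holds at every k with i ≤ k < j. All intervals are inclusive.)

Need earliest j ≥ 2 with F[0,1] ((q ∧ s) ∨ ¬r), and (r ∧ ¬q) at every k in [2,j-1].
  j=2: rhs holds (empty prefix). k = 0.

0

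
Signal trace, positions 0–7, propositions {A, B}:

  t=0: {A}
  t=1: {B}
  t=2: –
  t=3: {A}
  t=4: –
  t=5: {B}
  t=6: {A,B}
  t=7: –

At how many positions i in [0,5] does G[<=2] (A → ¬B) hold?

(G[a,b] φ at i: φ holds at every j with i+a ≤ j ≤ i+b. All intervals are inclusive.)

4

Evaluate at each i in [0,5]:
  i=0: ✓ (all of [0,2])
  i=1: ✓ (all of [1,3])
  i=2: ✓ (all of [2,4])
  i=3: ✓ (all of [3,5])
  i=4: ✗ (fails at j=6)
  i=5: ✗ (fails at j=6)
Positions where it holds: {0, 1, 2, 3} → 4.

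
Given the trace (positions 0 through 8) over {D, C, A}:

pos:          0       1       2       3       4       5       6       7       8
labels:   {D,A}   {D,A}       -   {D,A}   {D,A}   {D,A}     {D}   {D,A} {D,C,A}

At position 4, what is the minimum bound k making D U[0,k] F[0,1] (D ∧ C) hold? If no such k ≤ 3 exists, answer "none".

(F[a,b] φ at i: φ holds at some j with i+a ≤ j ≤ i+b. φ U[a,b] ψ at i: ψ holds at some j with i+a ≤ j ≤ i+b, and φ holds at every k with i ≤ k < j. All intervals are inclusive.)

3

Need earliest j ≥ 4 with F[0,1] (D ∧ C), and D at every k in [4,j-1].
  j=4: rhs fails.
  j=5: rhs fails.
  j=6: rhs fails.
  j=7: rhs holds; lhs holds on [4,6]. k = 3.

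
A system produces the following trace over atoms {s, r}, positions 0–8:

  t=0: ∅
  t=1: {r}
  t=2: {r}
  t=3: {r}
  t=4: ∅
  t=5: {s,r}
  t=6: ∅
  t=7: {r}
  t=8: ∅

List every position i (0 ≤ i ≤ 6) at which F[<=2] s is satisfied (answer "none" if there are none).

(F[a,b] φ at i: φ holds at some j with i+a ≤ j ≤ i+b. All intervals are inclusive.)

3, 4, 5

Evaluate at each i in [0,6]:
  i=0: ✗ (none in [0,2])
  i=1: ✗ (none in [1,3])
  i=2: ✗ (none in [2,4])
  i=3: ✓ (witness j=5)
  i=4: ✓ (witness j=5)
  i=5: ✓ (witness j=5)
  i=6: ✗ (none in [6,8])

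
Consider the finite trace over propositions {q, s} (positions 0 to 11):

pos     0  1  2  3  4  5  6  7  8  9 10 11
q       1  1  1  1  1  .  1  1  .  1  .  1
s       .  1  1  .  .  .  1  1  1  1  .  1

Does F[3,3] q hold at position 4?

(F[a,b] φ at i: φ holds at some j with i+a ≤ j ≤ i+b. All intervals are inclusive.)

Yes

Check q at each j in [7,7]:
  j=7: true
Found at j=7 → formula holds.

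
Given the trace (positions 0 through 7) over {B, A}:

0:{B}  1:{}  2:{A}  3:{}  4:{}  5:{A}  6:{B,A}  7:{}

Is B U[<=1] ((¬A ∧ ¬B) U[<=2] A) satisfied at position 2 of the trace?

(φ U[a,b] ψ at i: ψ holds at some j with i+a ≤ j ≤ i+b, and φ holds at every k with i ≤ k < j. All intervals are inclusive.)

Need some j in [2,3] with ((¬A ∧ ¬B) U[<=2] A), and B at every k in [2,j-1].
  j=2: ((¬A ∧ ¬B) U[<=2] A) holds; no prefix to check → satisfied.

Yes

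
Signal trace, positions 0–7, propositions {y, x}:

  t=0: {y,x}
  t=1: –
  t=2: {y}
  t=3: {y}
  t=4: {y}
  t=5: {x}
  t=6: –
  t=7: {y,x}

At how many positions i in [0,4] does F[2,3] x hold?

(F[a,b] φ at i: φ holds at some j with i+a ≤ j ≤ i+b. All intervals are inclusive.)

Evaluate at each i in [0,4]:
  i=0: ✗ (none in [2,3])
  i=1: ✗ (none in [3,4])
  i=2: ✓ (witness j=5)
  i=3: ✓ (witness j=5)
  i=4: ✓ (witness j=7)
Positions where it holds: {2, 3, 4} → 3.

3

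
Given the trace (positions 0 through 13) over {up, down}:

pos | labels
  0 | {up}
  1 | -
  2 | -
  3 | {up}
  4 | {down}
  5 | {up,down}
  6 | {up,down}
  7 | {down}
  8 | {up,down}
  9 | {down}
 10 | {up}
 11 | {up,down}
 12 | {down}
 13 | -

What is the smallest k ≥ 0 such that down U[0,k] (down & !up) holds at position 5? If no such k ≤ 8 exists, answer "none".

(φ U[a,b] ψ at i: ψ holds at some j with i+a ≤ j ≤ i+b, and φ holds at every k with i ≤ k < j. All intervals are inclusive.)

2

Need earliest j ≥ 5 with (down & !up), and down at every k in [5,j-1].
  j=5: rhs fails.
  j=6: rhs fails.
  j=7: rhs holds; lhs holds on [5,6]. k = 2.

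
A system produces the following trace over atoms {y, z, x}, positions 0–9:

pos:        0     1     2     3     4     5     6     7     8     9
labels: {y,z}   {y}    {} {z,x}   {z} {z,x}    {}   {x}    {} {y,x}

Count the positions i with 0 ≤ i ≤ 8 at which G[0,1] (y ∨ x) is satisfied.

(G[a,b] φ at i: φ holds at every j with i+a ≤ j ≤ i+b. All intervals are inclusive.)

1

Evaluate at each i in [0,8]:
  i=0: ✓ (all of [0,1])
  i=1: ✗ (fails at j=2)
  i=2: ✗ (fails at j=2)
  i=3: ✗ (fails at j=4)
  i=4: ✗ (fails at j=4)
  i=5: ✗ (fails at j=6)
  i=6: ✗ (fails at j=6)
  i=7: ✗ (fails at j=8)
  i=8: ✗ (fails at j=8)
Positions where it holds: {0} → 1.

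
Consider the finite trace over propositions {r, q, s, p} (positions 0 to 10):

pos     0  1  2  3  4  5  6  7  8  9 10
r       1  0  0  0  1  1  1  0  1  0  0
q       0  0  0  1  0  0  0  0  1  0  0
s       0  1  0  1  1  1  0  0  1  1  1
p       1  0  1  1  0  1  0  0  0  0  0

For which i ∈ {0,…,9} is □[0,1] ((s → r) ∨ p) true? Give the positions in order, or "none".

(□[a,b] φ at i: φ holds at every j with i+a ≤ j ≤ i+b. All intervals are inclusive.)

Evaluate at each i in [0,9]:
  i=0: ✗ (fails at j=1)
  i=1: ✗ (fails at j=1)
  i=2: ✓ (all of [2,3])
  i=3: ✓ (all of [3,4])
  i=4: ✓ (all of [4,5])
  i=5: ✓ (all of [5,6])
  i=6: ✓ (all of [6,7])
  i=7: ✓ (all of [7,8])
  i=8: ✗ (fails at j=9)
  i=9: ✗ (fails at j=9)

2, 3, 4, 5, 6, 7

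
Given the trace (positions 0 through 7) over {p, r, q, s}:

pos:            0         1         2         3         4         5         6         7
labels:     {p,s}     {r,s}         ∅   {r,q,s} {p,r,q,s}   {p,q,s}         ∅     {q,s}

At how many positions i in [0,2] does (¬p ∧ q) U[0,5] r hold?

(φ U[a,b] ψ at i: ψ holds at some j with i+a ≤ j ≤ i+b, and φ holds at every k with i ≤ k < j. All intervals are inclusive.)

Evaluate at each i in [0,2]:
  i=0: ✗ (lhs fails at k=0 before rhs at j=1)
  i=1: ✓ (rhs at j=1)
  i=2: ✗ (lhs fails at k=2 before rhs at j=3)
Positions where it holds: {1} → 1.

1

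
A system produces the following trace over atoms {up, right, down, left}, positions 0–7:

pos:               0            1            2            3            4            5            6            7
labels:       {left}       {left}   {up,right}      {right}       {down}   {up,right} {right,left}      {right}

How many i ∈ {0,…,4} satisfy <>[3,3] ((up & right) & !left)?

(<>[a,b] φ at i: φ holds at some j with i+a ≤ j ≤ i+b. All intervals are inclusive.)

Evaluate at each i in [0,4]:
  i=0: ✗ (none in [3,3])
  i=1: ✗ (none in [4,4])
  i=2: ✓ (witness j=5)
  i=3: ✗ (none in [6,6])
  i=4: ✗ (none in [7,7])
Positions where it holds: {2} → 1.

1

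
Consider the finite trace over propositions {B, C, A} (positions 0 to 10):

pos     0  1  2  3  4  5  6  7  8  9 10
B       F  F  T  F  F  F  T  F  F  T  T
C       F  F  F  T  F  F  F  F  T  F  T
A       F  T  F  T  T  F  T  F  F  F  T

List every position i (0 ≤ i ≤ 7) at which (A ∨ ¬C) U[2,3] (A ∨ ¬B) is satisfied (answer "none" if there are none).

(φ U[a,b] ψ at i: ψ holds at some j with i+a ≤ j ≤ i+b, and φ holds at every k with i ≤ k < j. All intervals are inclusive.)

0, 1, 2, 3, 4, 5, 6

Evaluate at each i in [0,7]:
  i=0: ✓ (rhs at j=3; lhs holds on [0,2])
  i=1: ✓ (rhs at j=3; lhs holds on [1,2])
  i=2: ✓ (rhs at j=4; lhs holds on [2,3])
  i=3: ✓ (rhs at j=5; lhs holds on [3,4])
  i=4: ✓ (rhs at j=6; lhs holds on [4,5])
  i=5: ✓ (rhs at j=7; lhs holds on [5,6])
  i=6: ✓ (rhs at j=8; lhs holds on [6,7])
  i=7: ✗ (lhs fails at k=8 before rhs at j=10)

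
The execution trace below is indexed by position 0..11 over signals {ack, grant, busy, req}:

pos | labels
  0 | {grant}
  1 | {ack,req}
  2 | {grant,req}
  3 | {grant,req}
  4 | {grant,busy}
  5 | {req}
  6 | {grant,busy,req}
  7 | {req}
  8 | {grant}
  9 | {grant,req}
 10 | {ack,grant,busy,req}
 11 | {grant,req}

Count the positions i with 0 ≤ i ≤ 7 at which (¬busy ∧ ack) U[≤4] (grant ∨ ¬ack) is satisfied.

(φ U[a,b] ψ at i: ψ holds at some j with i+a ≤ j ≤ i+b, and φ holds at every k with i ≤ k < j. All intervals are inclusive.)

Evaluate at each i in [0,7]:
  i=0: ✓ (rhs at j=0)
  i=1: ✓ (rhs at j=2; lhs holds on [1,1])
  i=2: ✓ (rhs at j=2)
  i=3: ✓ (rhs at j=3)
  i=4: ✓ (rhs at j=4)
  i=5: ✓ (rhs at j=5)
  i=6: ✓ (rhs at j=6)
  i=7: ✓ (rhs at j=7)
Positions where it holds: {0, 1, 2, 3, 4, 5, 6, 7} → 8.

8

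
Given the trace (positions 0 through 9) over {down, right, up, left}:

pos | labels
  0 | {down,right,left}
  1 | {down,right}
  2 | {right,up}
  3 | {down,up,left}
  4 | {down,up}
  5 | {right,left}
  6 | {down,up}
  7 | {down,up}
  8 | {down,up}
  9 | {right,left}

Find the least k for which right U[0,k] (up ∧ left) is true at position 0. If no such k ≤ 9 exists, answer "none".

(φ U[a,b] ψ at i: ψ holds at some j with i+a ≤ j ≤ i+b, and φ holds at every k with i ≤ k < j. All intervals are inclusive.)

3

Need earliest j ≥ 0 with (up ∧ left), and right at every k in [0,j-1].
  j=0: rhs fails.
  j=1: rhs fails.
  j=2: rhs fails.
  j=3: rhs holds; lhs holds on [0,2]. k = 3.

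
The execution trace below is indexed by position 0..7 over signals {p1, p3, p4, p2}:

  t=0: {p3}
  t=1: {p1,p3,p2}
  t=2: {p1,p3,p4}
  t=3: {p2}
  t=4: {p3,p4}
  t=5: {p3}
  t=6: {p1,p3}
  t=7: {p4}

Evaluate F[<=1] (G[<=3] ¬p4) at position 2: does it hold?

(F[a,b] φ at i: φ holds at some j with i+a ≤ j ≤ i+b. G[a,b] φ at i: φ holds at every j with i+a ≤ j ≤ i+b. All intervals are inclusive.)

Check G[<=3] ¬p4 at each j in [2,3]:
  j=2: fails at 2
  j=3: fails at 4
No position in the window satisfies it → formula fails.

No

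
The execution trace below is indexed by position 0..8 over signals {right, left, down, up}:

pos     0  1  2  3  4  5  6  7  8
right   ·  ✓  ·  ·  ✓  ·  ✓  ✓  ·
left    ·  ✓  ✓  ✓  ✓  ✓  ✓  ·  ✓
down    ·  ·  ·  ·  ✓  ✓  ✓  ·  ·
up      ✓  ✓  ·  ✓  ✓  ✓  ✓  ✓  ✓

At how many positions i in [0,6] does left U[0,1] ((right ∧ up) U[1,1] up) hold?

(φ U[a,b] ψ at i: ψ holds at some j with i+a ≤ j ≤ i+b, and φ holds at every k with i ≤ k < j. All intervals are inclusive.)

Evaluate at each i in [0,6]:
  i=0: ✗ (no rhs in [0,1])
  i=1: ✗ (no rhs in [1,2])
  i=2: ✗ (no rhs in [2,3])
  i=3: ✓ (rhs at j=4; lhs holds on [3,3])
  i=4: ✓ (rhs at j=4)
  i=5: ✓ (rhs at j=6; lhs holds on [5,5])
  i=6: ✓ (rhs at j=6)
Positions where it holds: {3, 4, 5, 6} → 4.

4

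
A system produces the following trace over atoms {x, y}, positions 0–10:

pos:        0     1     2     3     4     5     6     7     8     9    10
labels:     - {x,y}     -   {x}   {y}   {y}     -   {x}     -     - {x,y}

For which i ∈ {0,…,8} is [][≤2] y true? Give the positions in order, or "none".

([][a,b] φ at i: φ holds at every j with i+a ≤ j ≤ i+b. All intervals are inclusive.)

none

Evaluate at each i in [0,8]:
  i=0: ✗ (fails at j=0)
  i=1: ✗ (fails at j=2)
  i=2: ✗ (fails at j=2)
  i=3: ✗ (fails at j=3)
  i=4: ✗ (fails at j=6)
  i=5: ✗ (fails at j=6)
  i=6: ✗ (fails at j=6)
  i=7: ✗ (fails at j=7)
  i=8: ✗ (fails at j=8)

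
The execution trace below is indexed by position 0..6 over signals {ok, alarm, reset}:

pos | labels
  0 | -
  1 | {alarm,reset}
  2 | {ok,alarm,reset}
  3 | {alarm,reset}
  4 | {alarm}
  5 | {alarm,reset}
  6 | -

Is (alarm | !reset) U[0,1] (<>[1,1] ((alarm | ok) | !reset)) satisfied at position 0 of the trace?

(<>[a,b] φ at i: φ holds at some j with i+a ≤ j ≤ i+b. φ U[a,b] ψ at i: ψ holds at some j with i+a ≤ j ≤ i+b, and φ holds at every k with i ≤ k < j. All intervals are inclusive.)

True

Need some j in [0,1] with <>[1,1] ((alarm | ok) | !reset), and (alarm | !reset) at every k in [0,j-1].
  j=0: <>[1,1] ((alarm | ok) | !reset) holds; no prefix to check → satisfied.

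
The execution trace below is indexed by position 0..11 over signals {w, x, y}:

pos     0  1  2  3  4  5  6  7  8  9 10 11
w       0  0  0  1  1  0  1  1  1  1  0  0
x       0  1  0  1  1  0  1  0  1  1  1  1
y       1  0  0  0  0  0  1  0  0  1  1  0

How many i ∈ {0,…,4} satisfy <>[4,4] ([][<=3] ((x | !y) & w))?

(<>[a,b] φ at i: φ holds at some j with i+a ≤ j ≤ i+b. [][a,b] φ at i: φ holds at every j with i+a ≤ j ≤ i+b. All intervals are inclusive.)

1

Evaluate at each i in [0,4]:
  i=0: ✗ (none in [4,4])
  i=1: ✗ (none in [5,5])
  i=2: ✓ (witness j=6)
  i=3: ✗ (none in [7,7])
  i=4: ✗ (none in [8,8])
Positions where it holds: {2} → 1.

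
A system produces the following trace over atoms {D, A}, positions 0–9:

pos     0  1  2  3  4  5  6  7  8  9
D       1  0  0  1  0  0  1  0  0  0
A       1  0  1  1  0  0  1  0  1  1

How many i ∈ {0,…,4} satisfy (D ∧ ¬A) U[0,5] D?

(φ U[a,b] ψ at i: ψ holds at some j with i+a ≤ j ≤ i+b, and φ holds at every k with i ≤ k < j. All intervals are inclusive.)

Evaluate at each i in [0,4]:
  i=0: ✓ (rhs at j=0)
  i=1: ✗ (lhs fails at k=1 before rhs at j=3)
  i=2: ✗ (lhs fails at k=2 before rhs at j=3)
  i=3: ✓ (rhs at j=3)
  i=4: ✗ (lhs fails at k=4 before rhs at j=6)
Positions where it holds: {0, 3} → 2.

2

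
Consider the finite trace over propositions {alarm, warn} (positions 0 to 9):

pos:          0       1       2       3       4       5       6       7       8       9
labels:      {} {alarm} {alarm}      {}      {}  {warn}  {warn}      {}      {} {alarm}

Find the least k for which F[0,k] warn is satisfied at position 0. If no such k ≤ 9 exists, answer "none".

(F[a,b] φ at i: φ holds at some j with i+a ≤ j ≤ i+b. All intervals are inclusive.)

Scan j = 0,1,… for warn:
  j=0: fails
  j=1: fails
  j=2: fails
  j=3: fails
  j=4: fails
  j=5: holds
First hit at j=5, so smallest k = 5-0 = 5.

5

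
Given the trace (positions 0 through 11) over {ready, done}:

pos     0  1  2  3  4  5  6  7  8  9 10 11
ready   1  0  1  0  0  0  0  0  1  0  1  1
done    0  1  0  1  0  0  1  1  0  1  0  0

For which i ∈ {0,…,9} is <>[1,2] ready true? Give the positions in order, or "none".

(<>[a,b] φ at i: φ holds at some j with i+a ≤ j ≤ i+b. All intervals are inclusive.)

0, 1, 6, 7, 8, 9

Evaluate at each i in [0,9]:
  i=0: ✓ (witness j=2)
  i=1: ✓ (witness j=2)
  i=2: ✗ (none in [3,4])
  i=3: ✗ (none in [4,5])
  i=4: ✗ (none in [5,6])
  i=5: ✗ (none in [6,7])
  i=6: ✓ (witness j=8)
  i=7: ✓ (witness j=8)
  i=8: ✓ (witness j=10)
  i=9: ✓ (witness j=10)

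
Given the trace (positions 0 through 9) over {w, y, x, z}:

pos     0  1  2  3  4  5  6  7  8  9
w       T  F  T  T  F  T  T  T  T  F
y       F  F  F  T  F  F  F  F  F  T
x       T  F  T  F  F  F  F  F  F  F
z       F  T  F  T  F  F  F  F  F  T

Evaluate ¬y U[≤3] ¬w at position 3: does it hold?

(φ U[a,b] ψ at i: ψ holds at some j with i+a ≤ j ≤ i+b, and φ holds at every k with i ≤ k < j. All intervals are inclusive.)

Need some j in [3,6] with ¬w, and ¬y at every k in [3,j-1].
  j=3: ¬w false.
  j=4: ¬w holds, but ¬y fails at k=3 → not this j.
  j=5: ¬w false.
  j=6: ¬w false.
No j in the window works → until fails.

No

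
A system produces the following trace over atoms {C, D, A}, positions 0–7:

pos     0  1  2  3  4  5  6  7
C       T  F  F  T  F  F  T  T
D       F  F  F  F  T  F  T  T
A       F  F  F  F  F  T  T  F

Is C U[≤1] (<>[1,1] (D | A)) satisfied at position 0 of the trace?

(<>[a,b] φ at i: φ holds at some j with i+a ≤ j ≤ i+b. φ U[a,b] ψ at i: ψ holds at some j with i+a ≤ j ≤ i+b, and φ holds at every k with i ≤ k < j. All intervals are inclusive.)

No

Need some j in [0,1] with <>[1,1] (D | A), and C at every k in [0,j-1].
  j=0: <>[1,1] (D | A) — fails (none in [1,1]).
  j=1: <>[1,1] (D | A) — fails (none in [2,2]).
No j in the window works → until fails.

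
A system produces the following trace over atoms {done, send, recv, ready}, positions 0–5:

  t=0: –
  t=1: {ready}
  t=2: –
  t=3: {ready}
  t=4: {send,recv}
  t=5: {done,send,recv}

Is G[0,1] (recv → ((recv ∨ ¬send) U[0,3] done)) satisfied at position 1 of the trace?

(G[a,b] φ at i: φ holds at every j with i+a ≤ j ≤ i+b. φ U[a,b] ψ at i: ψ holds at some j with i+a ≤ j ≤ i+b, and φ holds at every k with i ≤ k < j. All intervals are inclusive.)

True

Check (recv → ((recv ∨ ¬send) U[0,3] done)) at every j in [1,2]:
  j=1: antecedent false → ✓
  j=2: antecedent false → ✓
All positions satisfy it → formula holds.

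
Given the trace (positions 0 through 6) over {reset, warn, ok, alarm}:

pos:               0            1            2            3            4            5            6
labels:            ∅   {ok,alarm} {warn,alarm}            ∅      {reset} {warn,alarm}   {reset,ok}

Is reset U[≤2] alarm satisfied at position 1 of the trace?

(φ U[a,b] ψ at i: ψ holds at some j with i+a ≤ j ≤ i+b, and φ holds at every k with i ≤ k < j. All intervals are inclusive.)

Yes

Need some j in [1,3] with alarm, and reset at every k in [1,j-1].
  j=1: alarm holds; no prefix to check → satisfied.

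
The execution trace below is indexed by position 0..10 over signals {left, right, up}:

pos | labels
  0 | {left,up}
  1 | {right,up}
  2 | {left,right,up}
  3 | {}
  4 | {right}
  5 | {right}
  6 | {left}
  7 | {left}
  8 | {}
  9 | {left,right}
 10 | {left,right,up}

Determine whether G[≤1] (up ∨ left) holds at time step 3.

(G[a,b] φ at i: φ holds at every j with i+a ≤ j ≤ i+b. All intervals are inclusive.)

False

Check (up ∨ left) at every j in [3,4]:
  j=3: false
  j=4: false
Fails at j=3 → formula fails.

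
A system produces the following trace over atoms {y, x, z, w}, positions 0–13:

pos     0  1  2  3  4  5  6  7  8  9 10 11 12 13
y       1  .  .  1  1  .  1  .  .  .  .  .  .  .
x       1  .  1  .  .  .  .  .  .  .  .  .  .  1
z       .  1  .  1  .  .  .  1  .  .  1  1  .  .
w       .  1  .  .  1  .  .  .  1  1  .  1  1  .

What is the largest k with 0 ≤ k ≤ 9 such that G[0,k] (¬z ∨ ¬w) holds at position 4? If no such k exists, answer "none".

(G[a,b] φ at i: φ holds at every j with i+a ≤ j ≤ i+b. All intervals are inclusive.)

(¬z ∨ ¬w) must hold from j=4 onward; find where it first fails.
  j=4: holds
  j=5: holds
  j=6: holds
  j=7: holds
  j=8: holds
  j=9: holds
  j=10: holds
  j=11: fails
Holds on [4,10], so largest k = 6.

6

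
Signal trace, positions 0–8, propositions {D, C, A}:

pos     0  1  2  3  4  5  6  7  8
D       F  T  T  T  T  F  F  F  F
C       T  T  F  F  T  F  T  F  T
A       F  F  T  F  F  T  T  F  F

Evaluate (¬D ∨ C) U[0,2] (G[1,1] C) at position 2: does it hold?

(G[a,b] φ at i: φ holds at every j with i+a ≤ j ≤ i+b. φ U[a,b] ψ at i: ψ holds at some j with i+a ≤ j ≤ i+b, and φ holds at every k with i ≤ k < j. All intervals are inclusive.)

Need some j in [2,4] with G[1,1] C, and (¬D ∨ C) at every k in [2,j-1].
  j=2: G[1,1] C — fails at 3.
  j=3: G[1,1] C holds, but (¬D ∨ C) fails at k=2 → not this j.
  j=4: G[1,1] C — fails at 5.
No j in the window works → until fails.

No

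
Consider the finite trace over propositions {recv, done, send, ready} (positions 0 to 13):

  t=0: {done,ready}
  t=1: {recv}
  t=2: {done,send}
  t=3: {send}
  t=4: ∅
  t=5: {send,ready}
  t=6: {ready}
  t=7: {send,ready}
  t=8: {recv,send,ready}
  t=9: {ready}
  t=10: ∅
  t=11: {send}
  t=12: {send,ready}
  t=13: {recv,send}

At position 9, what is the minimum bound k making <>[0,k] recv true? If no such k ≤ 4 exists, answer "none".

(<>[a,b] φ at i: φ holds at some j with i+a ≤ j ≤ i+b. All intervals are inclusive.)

Scan j = 9,10,… for recv:
  j=9: fails
  j=10: fails
  j=11: fails
  j=12: fails
  j=13: holds
First hit at j=13, so smallest k = 13-9 = 4.

4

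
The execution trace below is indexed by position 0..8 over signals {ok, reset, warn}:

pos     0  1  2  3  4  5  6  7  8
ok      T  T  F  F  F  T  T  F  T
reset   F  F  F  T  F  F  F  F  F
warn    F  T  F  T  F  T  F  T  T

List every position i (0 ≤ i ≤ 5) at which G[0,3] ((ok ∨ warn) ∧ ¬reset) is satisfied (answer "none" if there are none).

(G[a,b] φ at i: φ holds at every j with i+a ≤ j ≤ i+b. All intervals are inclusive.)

5

Evaluate at each i in [0,5]:
  i=0: ✗ (fails at j=2)
  i=1: ✗ (fails at j=2)
  i=2: ✗ (fails at j=2)
  i=3: ✗ (fails at j=3)
  i=4: ✗ (fails at j=4)
  i=5: ✓ (all of [5,8])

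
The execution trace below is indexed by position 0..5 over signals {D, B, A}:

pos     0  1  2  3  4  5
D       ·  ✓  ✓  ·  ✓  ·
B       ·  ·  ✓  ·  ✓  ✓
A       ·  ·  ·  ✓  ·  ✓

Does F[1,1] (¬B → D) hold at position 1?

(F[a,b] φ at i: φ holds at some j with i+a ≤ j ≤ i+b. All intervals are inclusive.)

True

Check (¬B → D) at each j in [2,2]:
  j=2: true
Found at j=2 → formula holds.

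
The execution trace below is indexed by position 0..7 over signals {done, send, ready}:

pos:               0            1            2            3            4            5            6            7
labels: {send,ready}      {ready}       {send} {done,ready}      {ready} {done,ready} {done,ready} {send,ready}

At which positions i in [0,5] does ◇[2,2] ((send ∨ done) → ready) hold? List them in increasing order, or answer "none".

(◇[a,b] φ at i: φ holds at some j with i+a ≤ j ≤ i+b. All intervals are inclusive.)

Evaluate at each i in [0,5]:
  i=0: ✗ (none in [2,2])
  i=1: ✓ (witness j=3)
  i=2: ✓ (witness j=4)
  i=3: ✓ (witness j=5)
  i=4: ✓ (witness j=6)
  i=5: ✓ (witness j=7)

1, 2, 3, 4, 5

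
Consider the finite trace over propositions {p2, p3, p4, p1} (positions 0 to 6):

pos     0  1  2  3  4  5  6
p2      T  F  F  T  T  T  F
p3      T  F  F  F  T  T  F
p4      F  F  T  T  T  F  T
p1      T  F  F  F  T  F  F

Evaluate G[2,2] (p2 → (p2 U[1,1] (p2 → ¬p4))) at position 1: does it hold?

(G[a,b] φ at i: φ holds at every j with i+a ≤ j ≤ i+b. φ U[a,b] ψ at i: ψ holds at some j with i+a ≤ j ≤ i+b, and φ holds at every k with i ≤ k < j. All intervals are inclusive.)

No

Check (p2 → (p2 U[1,1] (p2 → ¬p4))) at every j in [3,3]:
  j=3: antecedent true; consequent fails → ✗
Fails at j=3 → formula fails.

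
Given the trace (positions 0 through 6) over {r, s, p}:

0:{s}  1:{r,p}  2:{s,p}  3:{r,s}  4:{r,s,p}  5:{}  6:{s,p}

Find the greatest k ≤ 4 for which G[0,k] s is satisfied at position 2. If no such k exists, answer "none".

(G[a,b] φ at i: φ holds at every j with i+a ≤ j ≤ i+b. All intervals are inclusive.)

2

s must hold from j=2 onward; find where it first fails.
  j=2: holds
  j=3: holds
  j=4: holds
  j=5: fails
Holds on [2,4], so largest k = 2.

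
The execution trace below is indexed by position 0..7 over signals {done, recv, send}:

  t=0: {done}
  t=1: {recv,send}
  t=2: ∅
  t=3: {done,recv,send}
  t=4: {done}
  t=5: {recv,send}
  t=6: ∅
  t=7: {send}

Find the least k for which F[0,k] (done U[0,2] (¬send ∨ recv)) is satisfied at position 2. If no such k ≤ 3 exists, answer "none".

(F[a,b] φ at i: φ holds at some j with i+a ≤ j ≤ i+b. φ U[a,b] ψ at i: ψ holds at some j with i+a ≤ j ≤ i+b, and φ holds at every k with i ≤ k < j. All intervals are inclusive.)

Scan j = 2,3,… for (done U[0,2] (¬send ∨ recv)):
  j=2: holds
First hit at j=2, so smallest k = 2-2 = 0.

0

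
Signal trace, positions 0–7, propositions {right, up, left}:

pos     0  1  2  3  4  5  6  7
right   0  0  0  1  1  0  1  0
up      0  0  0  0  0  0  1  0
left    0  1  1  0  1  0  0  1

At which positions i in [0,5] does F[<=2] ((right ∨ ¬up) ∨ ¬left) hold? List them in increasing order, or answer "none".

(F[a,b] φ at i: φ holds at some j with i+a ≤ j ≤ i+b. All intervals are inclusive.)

Evaluate at each i in [0,5]:
  i=0: ✓ (witness j=0)
  i=1: ✓ (witness j=1)
  i=2: ✓ (witness j=2)
  i=3: ✓ (witness j=3)
  i=4: ✓ (witness j=4)
  i=5: ✓ (witness j=5)

0, 1, 2, 3, 4, 5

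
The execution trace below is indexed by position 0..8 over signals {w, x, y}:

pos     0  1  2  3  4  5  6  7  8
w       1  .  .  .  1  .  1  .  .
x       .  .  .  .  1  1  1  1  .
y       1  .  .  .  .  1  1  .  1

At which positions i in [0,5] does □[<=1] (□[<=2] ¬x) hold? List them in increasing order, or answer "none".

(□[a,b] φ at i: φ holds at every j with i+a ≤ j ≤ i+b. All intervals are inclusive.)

0

Evaluate at each i in [0,5]:
  i=0: ✓ (all of [0,1])
  i=1: ✗ (fails at j=2)
  i=2: ✗ (fails at j=2)
  i=3: ✗ (fails at j=3)
  i=4: ✗ (fails at j=4)
  i=5: ✗ (fails at j=5)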